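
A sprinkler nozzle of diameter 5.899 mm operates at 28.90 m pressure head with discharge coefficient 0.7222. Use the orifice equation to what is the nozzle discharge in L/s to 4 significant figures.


Approach: apply the orifice equation, Q = Cd*A*sqrt(2*g*h), A = pi*(d/2)^2.
A = pi*(5.899e-3/2)^2 = 2.73304e-05 m^2
Q = 0.7222 * 2.73304e-05 * sqrt(2*9.81*28.90) * 1000 = 0.4700 L/s
Therefore the nozzle discharge = 0.4700 L/s.


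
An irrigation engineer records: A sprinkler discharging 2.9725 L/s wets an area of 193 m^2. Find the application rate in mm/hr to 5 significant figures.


Approach: apply the application rate relation, rate = (Q/A)*3600.
rate = (2.9725 / 193) * 3600 = 55.446 mm/hr
Therefore the application rate = 55.446 mm/hr.


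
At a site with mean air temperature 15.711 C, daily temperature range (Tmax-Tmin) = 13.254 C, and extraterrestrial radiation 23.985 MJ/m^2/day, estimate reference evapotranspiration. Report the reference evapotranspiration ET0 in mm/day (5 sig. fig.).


Approach: apply the Hargreaves-Samani method, ET0 = 0.0023*(Tmean+17.8)*sqrt(Tmax-Tmin)*0.408*Ra.
ET0 = 0.0023*(15.711+17.8)*sqrt(13.254)*0.408*23.985 = 2.7459 mm/day
Therefore the reference evapotranspiration ET0 = 2.7459 mm/day.


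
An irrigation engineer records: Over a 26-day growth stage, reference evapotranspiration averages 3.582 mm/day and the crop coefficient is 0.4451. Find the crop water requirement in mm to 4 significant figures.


Approach: apply the crop water requirement relation, CWR = ET0 * Kc * days.
CWR = 3.582 * 0.4451 * 26 = 41.45 mm
Therefore the crop water requirement = 41.45 mm.


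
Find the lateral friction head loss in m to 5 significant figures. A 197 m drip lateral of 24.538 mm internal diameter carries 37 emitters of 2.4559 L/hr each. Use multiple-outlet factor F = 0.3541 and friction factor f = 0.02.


Approach: apply Darcy-Weisbach with the multiple-outlet F-factor, Q = n*q/(3600*1000) m^3/s; v = Q/A; hf = F*f*(L/D)*(v^2/(2g)).
Q = 37*2.4559/(3600*1000) = 2.524119e-05 m^3/s
A = pi*(24.538e-3/2)^2 = 4.728988e-04 m^2, so v = Q/A = 0.05337547 m/s
hf = 0.3541*0.02*(197/0.024538)*(0.05337547^2/(2*9.81)) = 0.0082560 m
Therefore the lateral friction head loss = 0.0082560 m.


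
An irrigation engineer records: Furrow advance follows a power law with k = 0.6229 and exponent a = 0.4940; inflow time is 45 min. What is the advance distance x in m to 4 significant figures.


Approach: apply the power-law advance function, x = k*t^a.
x = 0.6229 * 45^0.4940 = 4.084 m
Therefore the advance distance x = 4.084 m.


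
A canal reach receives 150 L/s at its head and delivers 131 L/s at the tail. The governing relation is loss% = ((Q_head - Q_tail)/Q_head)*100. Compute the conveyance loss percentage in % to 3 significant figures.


loss = ((150 - 131)/150)*100 = 12.7 %
Therefore the conveyance loss percentage = 12.7 %.


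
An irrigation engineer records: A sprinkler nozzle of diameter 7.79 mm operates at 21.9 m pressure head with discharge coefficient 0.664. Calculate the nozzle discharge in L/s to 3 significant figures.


Approach: apply the orifice equation, Q = Cd*A*sqrt(2*g*h), A = pi*(d/2)^2.
A = pi*(7.79e-3/2)^2 = 4.7661e-05 m^2
Q = 0.664 * 4.7661e-05 * sqrt(2*9.81*21.9) * 1000 = 0.656 L/s
Therefore the nozzle discharge = 0.656 L/s.


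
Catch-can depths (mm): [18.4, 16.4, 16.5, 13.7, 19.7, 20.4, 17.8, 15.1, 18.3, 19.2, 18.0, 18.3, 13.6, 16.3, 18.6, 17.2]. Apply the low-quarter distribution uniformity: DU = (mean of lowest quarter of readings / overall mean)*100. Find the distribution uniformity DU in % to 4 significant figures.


sorted lowest 4 of 16: [13.6, 13.7, 15.1, 16.3] -> mean = 14.6750 mm
overall mean = 17.3438 mm
DU = (14.6750/17.3438)*100 = 84.61 %
Therefore the distribution uniformity DU = 84.61 %.


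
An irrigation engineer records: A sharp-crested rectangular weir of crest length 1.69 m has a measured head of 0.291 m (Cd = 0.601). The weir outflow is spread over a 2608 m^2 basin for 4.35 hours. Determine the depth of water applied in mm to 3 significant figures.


Approach: apply the rectangular weir equation with a volume-to-depth conversion, Q = (2/3)*Cd*L*sqrt(2g)*H^1.5; d = Q*t/A * 1000.
Step 1 — weir discharge:
  Q = (2/3)*0.601*1.69*sqrt(2*9.81)*0.291^1.5 = 0.47082 m^3/s
Step 2 — volume: V = 0.47082 * 4.35*3600 = 7373.1 m^3
Step 3 — depth: d = V/A * 1000 = 7373.1/2608 * 1000 = 2830 mm
Therefore the depth of water applied = 2830 mm.


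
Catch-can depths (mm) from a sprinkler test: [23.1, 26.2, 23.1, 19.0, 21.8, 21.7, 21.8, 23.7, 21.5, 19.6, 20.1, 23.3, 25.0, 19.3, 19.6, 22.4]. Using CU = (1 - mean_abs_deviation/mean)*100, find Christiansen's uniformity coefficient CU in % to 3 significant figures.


mean = 21.950 mm
mean |d_i - mean| = 1.6437 mm
CU = (1 - 1.6437/21.950)*100 = 92.5 %
Therefore Christiansen's uniformity coefficient CU = 92.5 %.


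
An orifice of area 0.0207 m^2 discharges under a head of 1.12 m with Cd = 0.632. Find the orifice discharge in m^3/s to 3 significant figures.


Approach: apply the orifice equation, Q = Cd*A*sqrt(2*g*h).
Q = 0.632 * 0.0207 * sqrt(2*9.81*1.12) = 0.0613 m^3/s
Therefore the orifice discharge = 0.0613 m^3/s.


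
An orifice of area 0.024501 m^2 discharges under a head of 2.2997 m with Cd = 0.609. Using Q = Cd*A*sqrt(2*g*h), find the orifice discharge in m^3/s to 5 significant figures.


Q = 0.609 * 0.024501 * sqrt(2*9.81*2.2997) = 0.10023 m^3/s
Therefore the orifice discharge = 0.10023 m^3/s.


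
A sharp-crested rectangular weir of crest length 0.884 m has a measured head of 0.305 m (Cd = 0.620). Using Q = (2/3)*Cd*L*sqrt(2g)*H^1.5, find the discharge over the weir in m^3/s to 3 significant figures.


Q = (2/3)*0.620*0.884*sqrt(2*9.81)*0.305^1.5 = 0.273 m^3/s
Therefore the discharge over the weir = 0.273 m^3/s.


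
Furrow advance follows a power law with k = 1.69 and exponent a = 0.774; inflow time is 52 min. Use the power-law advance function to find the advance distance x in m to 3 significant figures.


Approach: apply the power-law advance function, x = k*t^a.
x = 1.69 * 52^0.774 = 36.0 m
Therefore the advance distance x = 36.0 m.


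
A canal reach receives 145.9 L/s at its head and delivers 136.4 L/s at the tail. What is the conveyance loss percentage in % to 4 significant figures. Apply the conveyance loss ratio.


Approach: apply the conveyance loss ratio, loss% = ((Q_head - Q_tail)/Q_head)*100.
loss = ((145.9 - 136.4)/145.9)*100 = 6.511 %
Therefore the conveyance loss percentage = 6.511 %.


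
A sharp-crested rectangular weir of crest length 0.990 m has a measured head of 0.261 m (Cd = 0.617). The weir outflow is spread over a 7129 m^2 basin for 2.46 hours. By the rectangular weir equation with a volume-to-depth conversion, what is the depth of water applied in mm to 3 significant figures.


Approach: apply the rectangular weir equation with a volume-to-depth conversion, Q = (2/3)*Cd*L*sqrt(2g)*H^1.5; d = Q*t/A * 1000.
Step 1 — weir discharge:
  Q = (2/3)*0.617*0.990*sqrt(2*9.81)*0.261^1.5 = 0.24051 m^3/s
Step 2 — volume: V = 0.24051 * 2.46*3600 = 2130.0 m^3
Step 3 — depth: d = V/A * 1000 = 2130.0/7129 * 1000 = 299 mm
Therefore the depth of water applied = 299 mm.


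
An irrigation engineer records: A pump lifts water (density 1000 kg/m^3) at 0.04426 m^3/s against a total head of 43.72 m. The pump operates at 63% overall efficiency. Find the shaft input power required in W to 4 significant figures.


Approach: apply hydraulic power then efficiency conversion, P = rho*g*Q*H; P_in = P/eta.
Step 1 — hydraulic power (P = rho*g*Q*H):
  P = 1000 * 9.81 * 0.04426 * 43.72 = 18982.8 W
Step 2 — input power: P_in = P/eta = 18982.8 / 0.63 = 30130 W
Therefore the shaft input power required = 30130 W.


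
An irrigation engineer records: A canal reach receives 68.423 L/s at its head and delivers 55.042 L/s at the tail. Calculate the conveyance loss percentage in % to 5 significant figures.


Approach: apply the conveyance loss ratio, loss% = ((Q_head - Q_tail)/Q_head)*100.
loss = ((68.423 - 55.042)/68.423)*100 = 19.556 %
Therefore the conveyance loss percentage = 19.556 %.


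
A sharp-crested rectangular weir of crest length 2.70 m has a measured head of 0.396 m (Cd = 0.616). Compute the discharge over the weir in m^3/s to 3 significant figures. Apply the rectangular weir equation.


Approach: apply the rectangular weir equation, Q = (2/3)*Cd*L*sqrt(2g)*H^1.5.
Q = (2/3)*0.616*2.70*sqrt(2*9.81)*0.396^1.5 = 1.22 m^3/s
Therefore the discharge over the weir = 1.22 m^3/s.


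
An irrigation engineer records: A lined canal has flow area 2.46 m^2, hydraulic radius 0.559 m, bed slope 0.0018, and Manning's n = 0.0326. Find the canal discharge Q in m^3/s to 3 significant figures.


Approach: apply Manning's equation, Q = (1/n)*A*R^(2/3)*S^(1/2).
Q = (1/0.0326) * 2.46 * 0.559^(2/3) * 0.0018^(1/2) = 2.17 m^3/s
Therefore the canal discharge Q = 2.17 m^3/s.


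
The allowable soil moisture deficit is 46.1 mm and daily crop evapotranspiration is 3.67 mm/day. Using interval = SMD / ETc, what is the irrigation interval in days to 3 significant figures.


interval = 46.1 / 3.67 = 12.6 days
Therefore the irrigation interval = 12.6 days.


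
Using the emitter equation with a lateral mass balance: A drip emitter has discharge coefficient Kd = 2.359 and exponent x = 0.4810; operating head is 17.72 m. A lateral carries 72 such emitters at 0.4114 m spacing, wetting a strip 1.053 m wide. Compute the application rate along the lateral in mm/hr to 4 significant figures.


Approach: apply the emitter equation with a lateral mass balance, q = Kd*h^x; Q = n*q; rate = Q/(n*spacing*width).
Step 1 — single emitter flow (q = Kd*h^x):
  q = 2.359 * 17.72^0.4810 = 9.40241 L/hr
Step 2 — total lateral flow: Q = 72 * 9.40241 = 676.973 L/hr
Step 3 — wetted area: A = 72 * 0.4114 * 1.053 = 31.1907 m^2
Step 4 — application rate: Q/A = 676.973/31.1907 = 21.70 mm/hr
Therefore the application rate along the lateral = 21.70 mm/hr.


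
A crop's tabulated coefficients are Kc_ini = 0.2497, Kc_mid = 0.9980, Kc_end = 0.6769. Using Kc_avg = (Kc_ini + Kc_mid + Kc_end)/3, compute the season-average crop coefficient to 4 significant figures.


Kc_avg = (0.2497 + 0.9980 + 0.6769)/3 = 0.6415
Therefore the season-average crop coefficient = 0.6415.


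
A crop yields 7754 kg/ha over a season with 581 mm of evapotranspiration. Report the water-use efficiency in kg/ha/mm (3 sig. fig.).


Approach: apply the water-use efficiency ratio, WUE = yield/ET.
WUE = 7754 / 581 = 13.3 kg/ha/mm
Therefore the water-use efficiency = 13.3 kg/ha/mm.


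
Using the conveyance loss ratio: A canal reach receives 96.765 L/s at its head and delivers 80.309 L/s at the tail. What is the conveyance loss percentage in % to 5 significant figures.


Approach: apply the conveyance loss ratio, loss% = ((Q_head - Q_tail)/Q_head)*100.
loss = ((96.765 - 80.309)/96.765)*100 = 17.006 %
Therefore the conveyance loss percentage = 17.006 %.


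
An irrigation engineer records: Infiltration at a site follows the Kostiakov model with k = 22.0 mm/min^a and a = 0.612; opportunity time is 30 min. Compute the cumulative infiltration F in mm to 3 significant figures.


Approach: apply the Kostiakov infiltration equation, F = k*t^a.
F = 22.0 * 30^0.612 = 176 mm
Therefore the cumulative infiltration F = 176 mm.


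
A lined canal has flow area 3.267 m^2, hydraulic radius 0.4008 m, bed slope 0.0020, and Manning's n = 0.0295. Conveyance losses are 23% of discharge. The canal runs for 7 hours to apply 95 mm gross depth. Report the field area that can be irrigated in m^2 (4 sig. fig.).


Approach: apply Manning's equation with a conveyance and depth budget, Q = (1/n)*A*R^(2/3)*S^(1/2); Q_field = Q*(1-loss); Area = Q_field*t/(d/1000).
Step 1 — canal discharge (Manning's equation):
  Q = (1/0.0295) * 3.267 * 0.4008^(2/3) * 0.0020^(1/2) = 2.69232 m^3/s
Step 2 — delivered flow: Q_field = 2.69232*(1 - 23/100) = 2.07309 m^3/s
Step 3 — volume delivered: V = 2.07309 * 7*3600 = 52241.8 m^3
Step 4 — area served: A = V / (depth/1000) = 52241.8 / 0.095 = 549900 m^2
Therefore the field area that can be irrigated = 549900 m^2.


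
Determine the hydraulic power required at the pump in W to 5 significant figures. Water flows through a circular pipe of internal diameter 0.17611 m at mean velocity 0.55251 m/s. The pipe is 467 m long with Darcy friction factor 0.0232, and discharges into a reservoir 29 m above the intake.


Approach: apply continuity + Darcy-Weisbach + hydraulic power, Q = A*v; hf = f*(L/D)*(v^2/(2g)); H = static + hf; P = rho*g*Q*H.
Step 1 — flow rate (continuity, Q = A*v):
  A = pi*(0.17611/2)^2 = 0.02435891 m^2
  Q = 0.02435891 * 0.55251 = 0.01345854 m^3/s
Step 2 — friction head loss (Darcy-Weisbach):
  hf = 0.0232 * (467/0.17611) * (0.55251^2 / (2*9.81))
  hf = 0.9571988 m
Step 3 — total head: H = 29 + 0.9571988 = 29.95720 m
Step 4 — hydraulic power (P = rho*g*Q*H):
  P = 1000 * 9.81 * 0.01345854 * 29.95720 = 3955.2 W
Therefore the hydraulic power required at the pump = 3955.2 W.


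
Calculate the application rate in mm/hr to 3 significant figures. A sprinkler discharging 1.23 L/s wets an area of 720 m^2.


Approach: apply the application rate relation, rate = (Q/A)*3600.
rate = (1.23 / 720) * 3600 = 6.15 mm/hr
Therefore the application rate = 6.15 mm/hr.


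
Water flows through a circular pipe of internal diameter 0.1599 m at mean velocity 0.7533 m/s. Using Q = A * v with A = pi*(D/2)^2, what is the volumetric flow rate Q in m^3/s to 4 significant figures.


A = pi*(0.1599/2)^2 = 0.0200811 m^2
Q = 0.0200811 * 0.7533 = 0.01513 m^3/s
Therefore the volumetric flow rate Q = 0.01513 m^3/s.


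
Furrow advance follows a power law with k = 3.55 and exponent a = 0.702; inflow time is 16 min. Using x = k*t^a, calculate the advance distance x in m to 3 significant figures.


x = 3.55 * 16^0.702 = 24.9 m
Therefore the advance distance x = 24.9 m.


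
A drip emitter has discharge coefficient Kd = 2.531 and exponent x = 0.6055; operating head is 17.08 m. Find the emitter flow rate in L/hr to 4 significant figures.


Approach: apply the emitter characteristic equation, q = Kd * h^x.
q = 2.531 * 17.08^0.6055 = 14.11 L/hr
Therefore the emitter flow rate = 14.11 L/hr.


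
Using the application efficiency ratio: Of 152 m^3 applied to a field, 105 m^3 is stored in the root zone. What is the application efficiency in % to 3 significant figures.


Approach: apply the application efficiency ratio, Ea = (stored/applied)*100.
Ea = (105/152)*100 = 69.1 %
Therefore the application efficiency = 69.1 %.


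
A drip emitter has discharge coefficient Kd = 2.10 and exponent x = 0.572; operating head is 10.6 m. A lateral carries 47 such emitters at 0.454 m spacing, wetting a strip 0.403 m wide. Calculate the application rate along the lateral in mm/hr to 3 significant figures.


Approach: apply the emitter equation with a lateral mass balance, q = Kd*h^x; Q = n*q; rate = Q/(n*spacing*width).
Step 1 — single emitter flow (q = Kd*h^x):
  q = 2.10 * 10.6^0.572 = 8.1039 L/hr
Step 2 — total lateral flow: Q = 47 * 8.1039 = 380.88 L/hr
Step 3 — wetted area: A = 47 * 0.454 * 0.403 = 8.5992 m^2
Step 4 — application rate: Q/A = 380.88/8.5992 = 44.3 mm/hr
Therefore the application rate along the lateral = 44.3 mm/hr.


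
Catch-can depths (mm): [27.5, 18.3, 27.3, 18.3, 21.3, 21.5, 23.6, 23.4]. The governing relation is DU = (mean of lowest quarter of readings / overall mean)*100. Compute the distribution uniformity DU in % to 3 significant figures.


sorted lowest 2 of 8: [18.3, 18.3] -> mean = 18.300 mm
overall mean = 22.650 mm
DU = (18.300/22.650)*100 = 80.8 %
Therefore the distribution uniformity DU = 80.8 %.


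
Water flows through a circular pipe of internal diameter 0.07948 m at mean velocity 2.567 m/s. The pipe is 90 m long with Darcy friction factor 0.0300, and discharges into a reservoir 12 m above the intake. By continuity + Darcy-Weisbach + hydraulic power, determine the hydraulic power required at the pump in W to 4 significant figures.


Approach: apply continuity + Darcy-Weisbach + hydraulic power, Q = A*v; hf = f*(L/D)*(v^2/(2g)); H = static + hf; P = rho*g*Q*H.
Step 1 — flow rate (continuity, Q = A*v):
  A = pi*(0.07948/2)^2 = 0.00496142 m^2
  Q = 0.00496142 * 2.567 = 0.0127360 m^3/s
Step 2 — friction head loss (Darcy-Weisbach):
  hf = 0.0300 * (90/0.07948) * (2.567^2 / (2*9.81))
  hf = 11.4093 m
Step 3 — total head: H = 12 + 11.4093 = 23.4093 m
Step 4 — hydraulic power (P = rho*g*Q*H):
  P = 1000 * 9.81 * 0.0127360 * 23.4093 = 2925 W
Therefore the hydraulic power required at the pump = 2925 W.


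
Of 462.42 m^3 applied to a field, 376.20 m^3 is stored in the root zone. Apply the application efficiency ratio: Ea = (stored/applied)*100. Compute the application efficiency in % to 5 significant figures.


Ea = (376.20/462.42)*100 = 81.355 %
Therefore the application efficiency = 81.355 %.


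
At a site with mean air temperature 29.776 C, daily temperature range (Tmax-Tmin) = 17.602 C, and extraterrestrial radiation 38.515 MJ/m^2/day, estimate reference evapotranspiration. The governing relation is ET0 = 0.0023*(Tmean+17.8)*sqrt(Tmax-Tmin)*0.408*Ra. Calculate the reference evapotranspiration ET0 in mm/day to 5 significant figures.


ET0 = 0.0023*(29.776+17.8)*sqrt(17.602)*0.408*38.515 = 7.2142 mm/day
Therefore the reference evapotranspiration ET0 = 7.2142 mm/day.


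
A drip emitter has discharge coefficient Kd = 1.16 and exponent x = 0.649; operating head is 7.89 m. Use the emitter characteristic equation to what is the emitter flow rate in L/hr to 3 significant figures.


Approach: apply the emitter characteristic equation, q = Kd * h^x.
q = 1.16 * 7.89^0.649 = 4.43 L/hr
Therefore the emitter flow rate = 4.43 L/hr.


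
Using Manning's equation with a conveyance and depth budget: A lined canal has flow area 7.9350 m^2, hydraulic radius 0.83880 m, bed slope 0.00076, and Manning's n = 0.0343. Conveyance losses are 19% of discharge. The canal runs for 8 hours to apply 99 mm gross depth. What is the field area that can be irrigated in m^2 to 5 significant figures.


Approach: apply Manning's equation with a conveyance and depth budget, Q = (1/n)*A*R^(2/3)*S^(1/2); Q_field = Q*(1-loss); Area = Q_field*t/(d/1000).
Step 1 — canal discharge (Manning's equation):
  Q = (1/0.0343) * 7.9350 * 0.83880^(2/3) * 0.00076^(1/2) = 5.672379 m^3/s
Step 2 — delivered flow: Q_field = 5.672379*(1 - 19/100) = 4.594627 m^3/s
Step 3 — volume delivered: V = 4.594627 * 8*3600 = 132325.3 m^3
Step 4 — area served: A = V / (depth/1000) = 132325.3 / 0.099 = 1336600 m^2
Therefore the field area that can be irrigated = 1336600 m^2.


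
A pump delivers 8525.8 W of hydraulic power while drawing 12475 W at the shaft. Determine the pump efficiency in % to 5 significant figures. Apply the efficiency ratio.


Approach: apply the efficiency ratio, eta = (P_out/P_in)*100.
eta = (8525.8 / 12475) * 100 = 68.343 %
Therefore the pump efficiency = 68.343 %.


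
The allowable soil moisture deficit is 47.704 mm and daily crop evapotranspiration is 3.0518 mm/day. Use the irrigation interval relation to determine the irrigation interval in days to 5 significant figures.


Approach: apply the irrigation interval relation, interval = SMD / ETc.
interval = 47.704 / 3.0518 = 15.631 days
Therefore the irrigation interval = 15.631 days.


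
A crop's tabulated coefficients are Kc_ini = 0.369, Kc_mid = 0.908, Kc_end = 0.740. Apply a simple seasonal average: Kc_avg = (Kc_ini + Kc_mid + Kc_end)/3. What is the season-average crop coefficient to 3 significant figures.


Kc_avg = (0.369 + 0.908 + 0.740)/3 = 0.672
Therefore the season-average crop coefficient = 0.672.


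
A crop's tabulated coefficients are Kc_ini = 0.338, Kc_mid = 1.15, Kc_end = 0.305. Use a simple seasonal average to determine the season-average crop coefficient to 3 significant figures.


Approach: apply a simple seasonal average, Kc_avg = (Kc_ini + Kc_mid + Kc_end)/3.
Kc_avg = (0.338 + 1.15 + 0.305)/3 = 0.598
Therefore the season-average crop coefficient = 0.598.


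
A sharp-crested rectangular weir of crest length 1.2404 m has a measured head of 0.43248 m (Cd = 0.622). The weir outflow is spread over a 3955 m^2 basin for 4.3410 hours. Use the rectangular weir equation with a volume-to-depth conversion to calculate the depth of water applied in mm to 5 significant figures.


Approach: apply the rectangular weir equation with a volume-to-depth conversion, Q = (2/3)*Cd*L*sqrt(2g)*H^1.5; d = Q*t/A * 1000.
Step 1 — weir discharge:
  Q = (2/3)*0.622*1.2404*sqrt(2*9.81)*0.43248^1.5 = 0.6479768 m^3/s
Step 2 — volume: V = 0.6479768 * 4.3410*3600 = 10126.32 m^3
Step 3 — depth: d = V/A * 1000 = 10126.32/3955 * 1000 = 2560.4 mm
Therefore the depth of water applied = 2560.4 mm.


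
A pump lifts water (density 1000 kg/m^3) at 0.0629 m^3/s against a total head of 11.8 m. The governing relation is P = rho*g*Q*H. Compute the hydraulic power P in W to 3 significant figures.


P = 1000 * 9.81 * 0.0629 * 11.8 = 7280 W
Therefore the hydraulic power P = 7280 W.


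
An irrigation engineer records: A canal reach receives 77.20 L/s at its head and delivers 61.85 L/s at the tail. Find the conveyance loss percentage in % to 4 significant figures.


Approach: apply the conveyance loss ratio, loss% = ((Q_head - Q_tail)/Q_head)*100.
loss = ((77.20 - 61.85)/77.20)*100 = 19.88 %
Therefore the conveyance loss percentage = 19.88 %.


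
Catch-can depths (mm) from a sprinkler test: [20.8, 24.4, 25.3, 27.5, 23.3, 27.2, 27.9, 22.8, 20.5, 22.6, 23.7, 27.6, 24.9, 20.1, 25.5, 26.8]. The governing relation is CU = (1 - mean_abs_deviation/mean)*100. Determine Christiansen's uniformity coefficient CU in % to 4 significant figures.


mean = 24.4312 mm
mean |d_i - mean| = 2.15625 mm
CU = (1 - 2.15625/24.4312)*100 = 91.17 %
Therefore Christiansen's uniformity coefficient CU = 91.17 %.


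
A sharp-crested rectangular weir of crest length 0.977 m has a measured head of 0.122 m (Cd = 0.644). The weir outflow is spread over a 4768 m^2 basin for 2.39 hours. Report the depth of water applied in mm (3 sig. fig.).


Approach: apply the rectangular weir equation with a volume-to-depth conversion, Q = (2/3)*Cd*L*sqrt(2g)*H^1.5; d = Q*t/A * 1000.
Step 1 — weir discharge:
  Q = (2/3)*0.644*0.977*sqrt(2*9.81)*0.122^1.5 = 0.079173 m^3/s
Step 2 — volume: V = 0.079173 * 2.39*3600 = 681.21 m^3
Step 3 — depth: d = V/A * 1000 = 681.21/4768 * 1000 = 143 mm
Therefore the depth of water applied = 143 mm.


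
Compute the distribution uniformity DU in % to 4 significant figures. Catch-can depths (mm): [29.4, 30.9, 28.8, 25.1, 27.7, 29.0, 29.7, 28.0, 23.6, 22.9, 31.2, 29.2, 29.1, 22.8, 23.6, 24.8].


Approach: apply the low-quarter distribution uniformity, DU = (mean of lowest quarter of readings / overall mean)*100.
sorted lowest 4 of 16: [22.8, 22.9, 23.6, 23.6] -> mean = 23.2250 mm
overall mean = 27.2375 mm
DU = (23.2250/27.2375)*100 = 85.27 %
Therefore the distribution uniformity DU = 85.27 %.


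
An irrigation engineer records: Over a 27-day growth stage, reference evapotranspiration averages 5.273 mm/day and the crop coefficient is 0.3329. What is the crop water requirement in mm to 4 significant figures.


Approach: apply the crop water requirement relation, CWR = ET0 * Kc * days.
CWR = 5.273 * 0.3329 * 27 = 47.40 mm
Therefore the crop water requirement = 47.40 mm.


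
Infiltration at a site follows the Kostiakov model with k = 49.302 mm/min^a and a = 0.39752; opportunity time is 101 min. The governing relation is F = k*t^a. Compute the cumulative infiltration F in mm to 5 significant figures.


F = 49.302 * 101^0.39752 = 308.76 mm
Therefore the cumulative infiltration F = 308.76 mm.


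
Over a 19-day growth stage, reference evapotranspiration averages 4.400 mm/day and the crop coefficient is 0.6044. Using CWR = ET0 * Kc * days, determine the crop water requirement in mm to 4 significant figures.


CWR = 4.400 * 0.6044 * 19 = 50.53 mm
Therefore the crop water requirement = 50.53 mm.


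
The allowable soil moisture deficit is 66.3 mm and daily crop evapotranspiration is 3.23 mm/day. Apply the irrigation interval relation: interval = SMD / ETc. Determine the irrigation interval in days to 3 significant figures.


interval = 66.3 / 3.23 = 20.5 days
Therefore the irrigation interval = 20.5 days.


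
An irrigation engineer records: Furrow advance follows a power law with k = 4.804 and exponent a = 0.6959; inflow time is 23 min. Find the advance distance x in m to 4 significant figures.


Approach: apply the power-law advance function, x = k*t^a.
x = 4.804 * 23^0.6959 = 42.58 m
Therefore the advance distance x = 42.58 m.


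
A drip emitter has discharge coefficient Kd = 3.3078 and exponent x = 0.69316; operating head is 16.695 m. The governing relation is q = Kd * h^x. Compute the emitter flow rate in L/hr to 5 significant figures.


q = 3.3078 * 16.695^0.69316 = 23.280 L/hr
Therefore the emitter flow rate = 23.280 L/hr.


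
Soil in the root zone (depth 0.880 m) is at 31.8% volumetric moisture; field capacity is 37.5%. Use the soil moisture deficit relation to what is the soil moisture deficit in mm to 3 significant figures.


Approach: apply the soil moisture deficit relation, SMD = (FC - theta)/100 * depth * 1000.
SMD = (37.5 - 31.8)/100 * 0.880 * 1000 = 50.2 mm
Therefore the soil moisture deficit = 50.2 mm.


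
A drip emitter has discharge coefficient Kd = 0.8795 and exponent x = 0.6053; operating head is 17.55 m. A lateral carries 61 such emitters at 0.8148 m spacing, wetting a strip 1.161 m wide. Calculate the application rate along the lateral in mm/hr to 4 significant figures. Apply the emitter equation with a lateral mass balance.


Approach: apply the emitter equation with a lateral mass balance, q = Kd*h^x; Q = n*q; rate = Q/(n*spacing*width).
Step 1 — single emitter flow (q = Kd*h^x):
  q = 0.8795 * 17.55^0.6053 = 4.98192 L/hr
Step 2 — total lateral flow: Q = 61 * 4.98192 = 303.897 L/hr
Step 3 — wetted area: A = 61 * 0.8148 * 1.161 = 57.7050 m^2
Step 4 — application rate: Q/A = 303.897/57.7050 = 5.266 mm/hr
Therefore the application rate along the lateral = 5.266 mm/hr.


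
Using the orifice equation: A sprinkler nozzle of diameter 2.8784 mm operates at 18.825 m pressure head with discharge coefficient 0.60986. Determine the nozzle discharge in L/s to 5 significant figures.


Approach: apply the orifice equation, Q = Cd*A*sqrt(2*g*h), A = pi*(d/2)^2.
A = pi*(2.8784e-3/2)^2 = 6.507170e-06 m^2
Q = 0.60986 * 6.507170e-06 * sqrt(2*9.81*18.825) * 1000 = 0.076267 L/s
Therefore the nozzle discharge = 0.076267 L/s.


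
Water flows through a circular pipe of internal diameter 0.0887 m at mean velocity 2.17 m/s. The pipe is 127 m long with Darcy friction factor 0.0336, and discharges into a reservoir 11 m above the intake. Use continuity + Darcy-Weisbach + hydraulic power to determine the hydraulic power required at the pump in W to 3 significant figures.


Approach: apply continuity + Darcy-Weisbach + hydraulic power, Q = A*v; hf = f*(L/D)*(v^2/(2g)); H = static + hf; P = rho*g*Q*H.
Step 1 — flow rate (continuity, Q = A*v):
  A = pi*(0.0887/2)^2 = 0.0061793 m^2
  Q = 0.0061793 * 2.17 = 0.013409 m^3/s
Step 2 — friction head loss (Darcy-Weisbach):
  hf = 0.0336 * (127/0.0887) * (2.17^2 / (2*9.81))
  hf = 11.546 m
Step 3 — total head: H = 11 + 11.546 = 22.546 m
Step 4 — hydraulic power (P = rho*g*Q*H):
  P = 1000 * 9.81 * 0.013409 * 22.546 = 2970 W
Therefore the hydraulic power required at the pump = 2970 W.


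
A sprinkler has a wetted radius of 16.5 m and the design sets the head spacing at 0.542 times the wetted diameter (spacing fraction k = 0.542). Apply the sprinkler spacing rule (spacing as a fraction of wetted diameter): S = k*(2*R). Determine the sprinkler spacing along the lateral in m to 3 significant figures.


S = 0.542 * (2 * 16.5) = 17.9 m
Therefore the sprinkler spacing along the lateral = 17.9 m.


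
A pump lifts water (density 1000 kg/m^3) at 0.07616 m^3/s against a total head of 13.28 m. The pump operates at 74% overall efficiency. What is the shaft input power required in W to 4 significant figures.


Approach: apply hydraulic power then efficiency conversion, P = rho*g*Q*H; P_in = P/eta.
Step 1 — hydraulic power (P = rho*g*Q*H):
  P = 1000 * 9.81 * 0.07616 * 13.28 = 9921.88 W
Step 2 — input power: P_in = P/eta = 9921.88 / 0.74 = 13410 W
Therefore the shaft input power required = 13410 W.


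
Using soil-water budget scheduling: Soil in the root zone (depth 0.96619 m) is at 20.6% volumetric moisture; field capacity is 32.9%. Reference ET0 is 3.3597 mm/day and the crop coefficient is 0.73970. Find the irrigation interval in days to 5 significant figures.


Approach: apply soil-water budget scheduling, SMD = (FC-theta)/100*depth*1000; ETc = ET0*Kc; interval = SMD/ETc.
Step 1 — soil moisture deficit:
  SMD = (32.9 - 20.6)/100 * 0.96619 * 1000 = 118.8414 mm
Step 2 — daily crop ET (ETc = ET0*Kc):
  ETc = 3.3597 * 0.73970 = 2.485170 mm/day
Step 3 — irrigation interval (SMD/ETc):
  interval = 118.8414 / 2.485170 = 47.820 days
Therefore the irrigation interval = 47.820 days.


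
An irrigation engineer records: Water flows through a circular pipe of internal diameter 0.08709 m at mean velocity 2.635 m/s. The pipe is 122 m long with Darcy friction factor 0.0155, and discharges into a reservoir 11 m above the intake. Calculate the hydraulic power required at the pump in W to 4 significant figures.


Approach: apply continuity + Darcy-Weisbach + hydraulic power, Q = A*v; hf = f*(L/D)*(v^2/(2g)); H = static + hf; P = rho*g*Q*H.
Step 1 — flow rate (continuity, Q = A*v):
  A = pi*(0.08709/2)^2 = 0.00595698 m^2
  Q = 0.00595698 * 2.635 = 0.0156967 m^3/s
Step 2 — friction head loss (Darcy-Weisbach):
  hf = 0.0155 * (122/0.08709) * (2.635^2 / (2*9.81))
  hf = 7.68397 m
Step 3 — total head: H = 11 + 7.68397 = 18.6840 m
Step 4 — hydraulic power (P = rho*g*Q*H):
  P = 1000 * 9.81 * 0.0156967 * 18.6840 = 2877 W
Therefore the hydraulic power required at the pump = 2877 W.


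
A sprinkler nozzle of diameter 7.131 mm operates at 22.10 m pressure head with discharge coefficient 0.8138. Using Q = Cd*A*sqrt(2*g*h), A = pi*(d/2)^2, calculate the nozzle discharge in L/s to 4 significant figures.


A = pi*(7.131e-3/2)^2 = 3.99384e-05 m^2
Q = 0.8138 * 3.99384e-05 * sqrt(2*9.81*22.10) * 1000 = 0.6768 L/s
Therefore the nozzle discharge = 0.6768 L/s.


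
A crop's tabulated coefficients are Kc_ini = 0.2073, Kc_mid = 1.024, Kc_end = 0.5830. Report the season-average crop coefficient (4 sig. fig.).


Approach: apply a simple seasonal average, Kc_avg = (Kc_ini + Kc_mid + Kc_end)/3.
Kc_avg = (0.2073 + 1.024 + 0.5830)/3 = 0.6048
Therefore the season-average crop coefficient = 0.6048.


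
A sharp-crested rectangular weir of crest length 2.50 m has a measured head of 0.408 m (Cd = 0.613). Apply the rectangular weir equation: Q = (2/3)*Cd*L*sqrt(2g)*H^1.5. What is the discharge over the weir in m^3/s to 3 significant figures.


Q = (2/3)*0.613*2.50*sqrt(2*9.81)*0.408^1.5 = 1.18 m^3/s
Therefore the discharge over the weir = 1.18 m^3/s.


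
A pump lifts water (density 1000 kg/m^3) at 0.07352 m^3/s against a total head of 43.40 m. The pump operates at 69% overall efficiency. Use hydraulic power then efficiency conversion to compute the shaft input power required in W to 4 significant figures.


Approach: apply hydraulic power then efficiency conversion, P = rho*g*Q*H; P_in = P/eta.
Step 1 — hydraulic power (P = rho*g*Q*H):
  P = 1000 * 9.81 * 0.07352 * 43.40 = 31301.4 W
Step 2 — input power: P_in = P/eta = 31301.4 / 0.69 = 45360 W
Therefore the shaft input power required = 45360 W.


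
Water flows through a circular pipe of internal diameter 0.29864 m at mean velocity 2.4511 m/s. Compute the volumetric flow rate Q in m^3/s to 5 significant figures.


Approach: apply the continuity equation for pipe flow, Q = A * v with A = pi*(D/2)^2.
A = pi*(0.29864/2)^2 = 0.07004640 m^2
Q = 0.07004640 * 2.4511 = 0.17169 m^3/s
Therefore the volumetric flow rate Q = 0.17169 m^3/s.


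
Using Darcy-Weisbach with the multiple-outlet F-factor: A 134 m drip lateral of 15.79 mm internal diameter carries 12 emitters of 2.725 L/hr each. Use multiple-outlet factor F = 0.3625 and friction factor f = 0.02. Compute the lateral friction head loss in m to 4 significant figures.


Approach: apply Darcy-Weisbach with the multiple-outlet F-factor, Q = n*q/(3600*1000) m^3/s; v = Q/A; hf = F*f*(L/D)*(v^2/(2g)).
Q = 12*2.725/(3600*1000) = 9.08333e-06 m^3/s
A = pi*(15.79e-3/2)^2 = 1.95819e-04 m^2, so v = Q/A = 0.0463864 m/s
hf = 0.3625*0.02*(134/0.01579)*(0.0463864^2/(2*9.81)) = 0.006748 m
Therefore the lateral friction head loss = 0.006748 m.


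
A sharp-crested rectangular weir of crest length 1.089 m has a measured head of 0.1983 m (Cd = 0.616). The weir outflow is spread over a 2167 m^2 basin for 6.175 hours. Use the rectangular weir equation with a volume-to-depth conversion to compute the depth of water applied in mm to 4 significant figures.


Approach: apply the rectangular weir equation with a volume-to-depth conversion, Q = (2/3)*Cd*L*sqrt(2g)*H^1.5; d = Q*t/A * 1000.
Step 1 — weir discharge:
  Q = (2/3)*0.616*1.089*sqrt(2*9.81)*0.1983^1.5 = 0.174925 m^3/s
Step 2 — volume: V = 0.174925 * 6.175*3600 = 3888.57 m^3
Step 3 — depth: d = V/A * 1000 = 3888.57/2167 * 1000 = 1794 mm
Therefore the depth of water applied = 1794 mm.


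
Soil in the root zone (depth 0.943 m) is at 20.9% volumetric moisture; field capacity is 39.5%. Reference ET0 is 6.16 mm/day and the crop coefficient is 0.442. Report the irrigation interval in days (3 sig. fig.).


Approach: apply soil-water budget scheduling, SMD = (FC-theta)/100*depth*1000; ETc = ET0*Kc; interval = SMD/ETc.
Step 1 — soil moisture deficit:
  SMD = (39.5 - 20.9)/100 * 0.943 * 1000 = 175.40 mm
Step 2 — daily crop ET (ETc = ET0*Kc):
  ETc = 6.16 * 0.442 = 2.7227 mm/day
Step 3 — irrigation interval (SMD/ETc):
  interval = 175.40 / 2.7227 = 64.4 days
Therefore the irrigation interval = 64.4 days.


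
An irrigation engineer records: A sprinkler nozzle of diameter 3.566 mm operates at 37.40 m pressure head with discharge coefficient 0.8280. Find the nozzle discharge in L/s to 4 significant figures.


Approach: apply the orifice equation, Q = Cd*A*sqrt(2*g*h), A = pi*(d/2)^2.
A = pi*(3.566e-3/2)^2 = 9.98740e-06 m^2
Q = 0.8280 * 9.98740e-06 * sqrt(2*9.81*37.40) * 1000 = 0.2240 L/s
Therefore the nozzle discharge = 0.2240 L/s.


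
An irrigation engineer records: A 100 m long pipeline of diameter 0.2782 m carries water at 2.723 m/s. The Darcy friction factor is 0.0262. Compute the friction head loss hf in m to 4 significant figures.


Approach: apply the Darcy-Weisbach equation, hf = f*(L/D)*(v^2/(2g)).
hf = 0.0262 * (100/0.2782) * (2.723^2 / (2*9.81))
hf = 3.559 m
Therefore the friction head loss hf = 3.559 m.


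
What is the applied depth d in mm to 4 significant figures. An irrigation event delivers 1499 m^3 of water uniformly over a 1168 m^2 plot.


Approach: apply depth from volume over area, d = (V/A)*1000.
d = (1499 / 1168) * 1000 = 1283 mm
Therefore the applied depth d = 1283 mm.


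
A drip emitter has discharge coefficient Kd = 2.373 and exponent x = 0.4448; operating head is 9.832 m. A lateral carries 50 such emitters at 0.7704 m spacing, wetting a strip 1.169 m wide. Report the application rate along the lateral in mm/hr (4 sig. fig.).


Approach: apply the emitter equation with a lateral mass balance, q = Kd*h^x; Q = n*q; rate = Q/(n*spacing*width).
Step 1 — single emitter flow (q = Kd*h^x):
  q = 2.373 * 9.832^0.4448 = 6.55881 L/hr
Step 2 — total lateral flow: Q = 50 * 6.55881 = 327.940 L/hr
Step 3 — wetted area: A = 50 * 0.7704 * 1.169 = 45.0299 m^2
Step 4 — application rate: Q/A = 327.940/45.0299 = 7.283 mm/hr
Therefore the application rate along the lateral = 7.283 mm/hr.


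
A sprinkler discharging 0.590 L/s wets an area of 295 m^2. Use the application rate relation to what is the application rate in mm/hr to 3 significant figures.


Approach: apply the application rate relation, rate = (Q/A)*3600.
rate = (0.590 / 295) * 3600 = 7.20 mm/hr
Therefore the application rate = 7.20 mm/hr.


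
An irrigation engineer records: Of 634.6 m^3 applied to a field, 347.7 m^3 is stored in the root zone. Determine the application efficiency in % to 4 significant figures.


Approach: apply the application efficiency ratio, Ea = (stored/applied)*100.
Ea = (347.7/634.6)*100 = 54.79 %
Therefore the application efficiency = 54.79 %.


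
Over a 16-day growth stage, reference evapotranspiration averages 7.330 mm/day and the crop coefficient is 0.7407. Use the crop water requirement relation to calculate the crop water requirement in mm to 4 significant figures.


Approach: apply the crop water requirement relation, CWR = ET0 * Kc * days.
CWR = 7.330 * 0.7407 * 16 = 86.87 mm
Therefore the crop water requirement = 86.87 mm.


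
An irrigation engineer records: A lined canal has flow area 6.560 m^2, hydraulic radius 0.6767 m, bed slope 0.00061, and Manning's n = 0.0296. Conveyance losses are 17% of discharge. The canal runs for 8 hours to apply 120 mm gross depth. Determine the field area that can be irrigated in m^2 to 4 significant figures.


Approach: apply Manning's equation with a conveyance and depth budget, Q = (1/n)*A*R^(2/3)*S^(1/2); Q_field = Q*(1-loss); Area = Q_field*t/(d/1000).
Step 1 — canal discharge (Manning's equation):
  Q = (1/0.0296) * 6.560 * 0.6767^(2/3) * 0.00061^(1/2) = 4.21898 m^3/s
Step 2 — delivered flow: Q_field = 4.21898*(1 - 17/100) = 3.50176 m^3/s
Step 3 — volume delivered: V = 3.50176 * 8*3600 = 100851 m^3
Step 4 — area served: A = V / (depth/1000) = 100851 / 0.12 = 840400 m^2
Therefore the field area that can be irrigated = 840400 m^2.


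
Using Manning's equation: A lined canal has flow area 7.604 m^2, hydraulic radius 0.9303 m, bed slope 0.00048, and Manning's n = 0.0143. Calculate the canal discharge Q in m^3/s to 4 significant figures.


Approach: apply Manning's equation, Q = (1/n)*A*R^(2/3)*S^(1/2).
Q = (1/0.0143) * 7.604 * 0.9303^(2/3) * 0.00048^(1/2) = 11.10 m^3/s
Therefore the canal discharge Q = 11.10 m^3/s.


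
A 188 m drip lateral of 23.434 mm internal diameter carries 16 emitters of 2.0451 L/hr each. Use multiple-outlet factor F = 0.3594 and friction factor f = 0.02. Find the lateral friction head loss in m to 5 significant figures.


Approach: apply Darcy-Weisbach with the multiple-outlet F-factor, Q = n*q/(3600*1000) m^3/s; v = Q/A; hf = F*f*(L/D)*(v^2/(2g)).
Q = 16*2.0451/(3600*1000) = 9.089333e-06 m^3/s
A = pi*(23.434e-3/2)^2 = 4.313033e-04 m^2, so v = Q/A = 0.02107411 m/s
hf = 0.3594*0.02*(188/0.023434)*(0.02107411^2/(2*9.81)) = 0.0013053 m
Therefore the lateral friction head loss = 0.0013053 m.


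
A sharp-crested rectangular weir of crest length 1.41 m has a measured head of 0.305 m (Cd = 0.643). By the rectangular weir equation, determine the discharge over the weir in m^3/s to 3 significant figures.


Approach: apply the rectangular weir equation, Q = (2/3)*Cd*L*sqrt(2g)*H^1.5.
Q = (2/3)*0.643*1.41*sqrt(2*9.81)*0.305^1.5 = 0.451 m^3/s
Therefore the discharge over the weir = 0.451 m^3/s.


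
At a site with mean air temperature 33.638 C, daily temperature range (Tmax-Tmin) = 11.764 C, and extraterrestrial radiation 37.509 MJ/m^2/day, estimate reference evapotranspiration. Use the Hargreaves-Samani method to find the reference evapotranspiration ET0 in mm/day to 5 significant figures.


Approach: apply the Hargreaves-Samani method, ET0 = 0.0023*(Tmean+17.8)*sqrt(Tmax-Tmin)*0.408*Ra.
ET0 = 0.0023*(33.638+17.8)*sqrt(11.764)*0.408*37.509 = 6.2099 mm/day
Therefore the reference evapotranspiration ET0 = 6.2099 mm/day.


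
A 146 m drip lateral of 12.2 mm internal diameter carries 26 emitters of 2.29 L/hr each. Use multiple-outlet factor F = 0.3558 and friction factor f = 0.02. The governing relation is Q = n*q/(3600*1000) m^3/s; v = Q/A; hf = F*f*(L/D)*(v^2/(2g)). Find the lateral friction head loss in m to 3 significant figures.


Q = 26*2.29/(3600*1000) = 1.6539e-05 m^3/s
A = pi*(12.2e-3/2)^2 = 1.1690e-04 m^2, so v = Q/A = 0.14148 m/s
hf = 0.3558*0.02*(146/0.0122)*(0.14148^2/(2*9.81)) = 0.0869 m
Therefore the lateral friction head loss = 0.0869 m.
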